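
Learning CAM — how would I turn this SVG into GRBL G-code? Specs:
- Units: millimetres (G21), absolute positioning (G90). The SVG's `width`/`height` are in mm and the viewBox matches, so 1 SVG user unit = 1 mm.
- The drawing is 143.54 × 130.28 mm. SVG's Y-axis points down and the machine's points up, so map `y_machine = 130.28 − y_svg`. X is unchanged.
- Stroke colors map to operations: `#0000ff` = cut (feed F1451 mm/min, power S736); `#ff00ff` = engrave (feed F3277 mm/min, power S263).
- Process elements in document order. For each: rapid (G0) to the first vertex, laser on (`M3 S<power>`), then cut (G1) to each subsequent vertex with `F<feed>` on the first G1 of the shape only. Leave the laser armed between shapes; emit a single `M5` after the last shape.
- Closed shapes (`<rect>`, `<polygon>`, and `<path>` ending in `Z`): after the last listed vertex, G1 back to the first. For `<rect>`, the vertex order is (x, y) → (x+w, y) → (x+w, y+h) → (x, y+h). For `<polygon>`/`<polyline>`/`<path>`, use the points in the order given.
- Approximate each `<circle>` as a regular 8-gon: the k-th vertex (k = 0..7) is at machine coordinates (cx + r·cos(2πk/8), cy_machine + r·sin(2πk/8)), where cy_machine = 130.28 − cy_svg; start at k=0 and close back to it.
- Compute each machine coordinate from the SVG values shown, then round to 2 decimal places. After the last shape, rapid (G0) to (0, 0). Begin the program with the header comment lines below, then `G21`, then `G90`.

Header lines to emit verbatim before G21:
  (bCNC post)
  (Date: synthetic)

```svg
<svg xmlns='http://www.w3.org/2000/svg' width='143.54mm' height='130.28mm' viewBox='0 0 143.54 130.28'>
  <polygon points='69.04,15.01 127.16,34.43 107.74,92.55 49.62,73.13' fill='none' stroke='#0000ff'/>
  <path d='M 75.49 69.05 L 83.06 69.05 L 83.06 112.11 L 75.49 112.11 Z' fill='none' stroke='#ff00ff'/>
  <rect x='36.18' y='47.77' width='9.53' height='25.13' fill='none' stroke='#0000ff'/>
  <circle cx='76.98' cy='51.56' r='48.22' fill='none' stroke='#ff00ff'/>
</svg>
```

(bCNC post)
(Date: synthetic)
G21
G90
G0 X69.04 Y115.27
M3 S736
G1 X127.16 Y95.85 F1451
G1 X107.74 Y37.73
G1 X49.62 Y57.15
G1 X69.04 Y115.27
G0 X75.49 Y61.23
M3 S263
G1 X83.06 Y61.23 F3277
G1 X83.06 Y18.17
G1 X75.49 Y18.17
G1 X75.49 Y61.23
G0 X36.18 Y82.51
M3 S736
G1 X45.71 Y82.51 F1451
G1 X45.71 Y57.38
G1 X36.18 Y57.38
G1 X36.18 Y82.51
G0 X125.20 Y78.72
M3 S263
G1 X111.08 Y112.82 F3277
G1 X76.98 Y126.94
G1 X42.88 Y112.82
G1 X28.76 Y78.72
G1 X42.88 Y44.62
G1 X76.98 Y30.50
G1 X111.08 Y44.62
G1 X125.20 Y78.72
M5
G0 X0.00 Y0.00

1 u = 1 mm; y_m = 130.28 − y.

[1] `<polygon>` regular polygon, #0000ff→cut S736 F1451: (69.04,115.27) → (127.16,95.85) → (107.74,37.73) → (49.62,57.15) → (69.04,115.27) (closed)

[2] `<path>` rectangle, #ff00ff→engrave S263 F3277: (75.49,61.23) → (83.06,61.23) → (83.06,18.17) → (75.49,18.17) → (75.49,61.23) (closed)

[3] `<rect>` rectangle, #0000ff→cut S736 F1451: (36.18,82.51) → (45.71,82.51) → (45.71,57.38) → (36.18,57.38) → (36.18,82.51) (closed)

[4] `<circle>` circle, #ff00ff→engrave S263 F3277: (125.20,78.72) → (111.08,112.82) → (76.98,126.94) → (42.88,112.82) → (28.76,78.72) → (42.88,44.62) → (76.98,30.50) → (111.08,44.62) → (125.20,78.72) (closed)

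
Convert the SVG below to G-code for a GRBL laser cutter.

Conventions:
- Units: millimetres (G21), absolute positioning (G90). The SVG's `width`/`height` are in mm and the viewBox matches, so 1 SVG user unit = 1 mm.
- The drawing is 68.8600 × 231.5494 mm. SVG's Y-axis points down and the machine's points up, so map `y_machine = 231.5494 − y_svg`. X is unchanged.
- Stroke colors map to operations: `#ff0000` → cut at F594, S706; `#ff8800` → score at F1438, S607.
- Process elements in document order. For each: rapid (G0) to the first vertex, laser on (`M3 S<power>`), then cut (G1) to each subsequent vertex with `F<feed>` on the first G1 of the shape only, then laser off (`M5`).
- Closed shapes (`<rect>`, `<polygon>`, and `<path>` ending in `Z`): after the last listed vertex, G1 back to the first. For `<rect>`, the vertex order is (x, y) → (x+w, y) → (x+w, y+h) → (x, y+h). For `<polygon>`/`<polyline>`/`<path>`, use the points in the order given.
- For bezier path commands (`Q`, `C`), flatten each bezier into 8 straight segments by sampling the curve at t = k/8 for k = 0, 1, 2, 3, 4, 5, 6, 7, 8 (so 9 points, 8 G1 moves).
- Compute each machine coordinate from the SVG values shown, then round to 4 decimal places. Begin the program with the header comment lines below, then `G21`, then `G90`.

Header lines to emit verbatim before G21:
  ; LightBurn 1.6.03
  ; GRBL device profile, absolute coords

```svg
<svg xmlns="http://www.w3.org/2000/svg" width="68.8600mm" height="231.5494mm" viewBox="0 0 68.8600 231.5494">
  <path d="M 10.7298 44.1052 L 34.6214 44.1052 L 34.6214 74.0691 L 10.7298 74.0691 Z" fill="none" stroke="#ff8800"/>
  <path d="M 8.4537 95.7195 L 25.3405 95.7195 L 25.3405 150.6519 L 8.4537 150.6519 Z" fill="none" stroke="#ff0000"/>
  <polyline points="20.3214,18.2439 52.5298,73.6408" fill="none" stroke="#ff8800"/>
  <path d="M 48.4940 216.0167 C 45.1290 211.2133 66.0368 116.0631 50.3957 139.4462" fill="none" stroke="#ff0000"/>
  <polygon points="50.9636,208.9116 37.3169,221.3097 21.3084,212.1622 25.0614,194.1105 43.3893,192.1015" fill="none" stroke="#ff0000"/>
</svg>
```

viewBox `0 0 68.8600 231.5494` with mm width/height → 1 unit = 1 mm. Flip: y_m = 231.5494 − y_svg.

**Shape 1** — `<path>` rectangle, stroke `#ff8800` → score (S607, F1438). Machine vertices: (10.7298,187.4442) → (34.6214,187.4442) → (34.6214,157.4803) → (10.7298,157.4803) → (10.7298,187.4442). Closed: final G1 returns to the first vertex.

**Shape 2** — `<path>` rectangle, stroke `#ff0000` → cut (S706, F594). Machine vertices: (8.4537,135.8299) → (25.3405,135.8299) → (25.3405,80.8975) → (8.4537,80.8975) → (8.4537,135.8299). Closed: final G1 returns to the first vertex.

**Shape 3** — `<polyline>` line segment, stroke `#ff8800` → score (S607, F1438). Machine vertices: (20.3214,213.3055) → (52.5298,157.9086). Open path.

**Shape 4** — `<path>` cubic bezier, stroke `#ff0000` → cut (S706, F594). Control points (SVG): P0=(48.4940,216.0167), P1=(45.1290,211.2133), P2=(66.0368,116.0631), P3=(50.3957,139.4462); sampled at t=k/8. Machine vertices: (48.4940,15.5327) → (48.2511,21.1610) → (49.5711,32.8115) → (51.7411,48.0364) → (54.0484,64.3879) → (55.7803,79.4181) → (56.2239,90.6793) → (54.6667,95.7236) → (50.3957,92.1032). Open path.

**Shape 5** — `<polygon>` regular polygon, stroke `#ff0000` → cut (S706, F594). Machine vertices: (50.9636,22.6378) → (37.3169,10.2397) → (21.3084,19.3872) → (25.0614,37.4389) → (43.3893,39.4479) → (50.9636,22.6378). Closed: final G1 returns to the first vertex.

; LightBurn 1.6.03
; GRBL device profile, absolute coords
G21
G90
G0 X10.7298 Y187.4442
M3 S607
G1 X34.6214 Y187.4442 F1438
G1 X34.6214 Y157.4803
G1 X10.7298 Y157.4803
G1 X10.7298 Y187.4442
M5
G0 X8.4537 Y135.8299
M3 S706
G1 X25.3405 Y135.8299 F594
G1 X25.3405 Y80.8975
G1 X8.4537 Y80.8975
G1 X8.4537 Y135.8299
M5
G0 X20.3214 Y213.3055
M3 S607
G1 X52.5298 Y157.9086 F1438
M5
G0 X48.4940 Y15.5327
M3 S706
G1 X48.2511 Y21.1610 F594
G1 X49.5711 Y32.8115
G1 X51.7411 Y48.0364
G1 X54.0484 Y64.3879
G1 X55.7803 Y79.4181
G1 X56.2239 Y90.6793
G1 X54.6667 Y95.7236
G1 X50.3957 Y92.1032
M5
G0 X50.9636 Y22.6378
M3 S706
G1 X37.3169 Y10.2397 F594
G1 X21.3084 Y19.3872
G1 X25.0614 Y37.4389
G1 X43.3893 Y39.4479
G1 X50.9636 Y22.6378
M5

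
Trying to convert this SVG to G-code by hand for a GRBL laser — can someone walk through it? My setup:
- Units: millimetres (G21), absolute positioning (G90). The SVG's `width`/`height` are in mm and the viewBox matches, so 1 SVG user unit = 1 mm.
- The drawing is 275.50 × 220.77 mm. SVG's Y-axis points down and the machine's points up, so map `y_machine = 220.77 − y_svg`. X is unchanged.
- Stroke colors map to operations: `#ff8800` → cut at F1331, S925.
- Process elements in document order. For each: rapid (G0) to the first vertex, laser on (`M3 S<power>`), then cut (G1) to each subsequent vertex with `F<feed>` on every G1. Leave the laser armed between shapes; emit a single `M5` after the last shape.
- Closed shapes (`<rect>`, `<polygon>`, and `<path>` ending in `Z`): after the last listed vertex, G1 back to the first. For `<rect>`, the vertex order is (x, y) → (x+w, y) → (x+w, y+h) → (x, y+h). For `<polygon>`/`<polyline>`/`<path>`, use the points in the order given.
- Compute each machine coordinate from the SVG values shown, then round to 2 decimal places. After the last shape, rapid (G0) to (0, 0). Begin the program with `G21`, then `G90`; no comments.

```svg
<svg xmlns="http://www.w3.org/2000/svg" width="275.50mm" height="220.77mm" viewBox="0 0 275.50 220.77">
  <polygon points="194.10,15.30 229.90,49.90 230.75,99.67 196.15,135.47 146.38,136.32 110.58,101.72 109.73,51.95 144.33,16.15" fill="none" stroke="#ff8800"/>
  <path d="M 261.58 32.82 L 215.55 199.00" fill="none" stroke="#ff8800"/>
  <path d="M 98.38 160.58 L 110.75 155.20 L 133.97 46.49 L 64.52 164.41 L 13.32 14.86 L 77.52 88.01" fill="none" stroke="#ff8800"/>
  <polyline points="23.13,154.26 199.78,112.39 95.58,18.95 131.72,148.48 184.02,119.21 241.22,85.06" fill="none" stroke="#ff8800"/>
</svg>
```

G21
G90
G0 X194.10 Y205.47
M3 S925
G1 X229.90 Y170.87 F1331
G1 X230.75 Y121.10 F1331
G1 X196.15 Y85.30 F1331
G1 X146.38 Y84.45 F1331
G1 X110.58 Y119.05 F1331
G1 X109.73 Y168.82 F1331
G1 X144.33 Y204.62 F1331
G1 X194.10 Y205.47 F1331
G0 X261.58 Y187.95
M3 S925
G1 X215.55 Y21.77 F1331
G0 X98.38 Y60.19
M3 S925
G1 X110.75 Y65.57 F1331
G1 X133.97 Y174.28 F1331
G1 X64.52 Y56.36 F1331
G1 X13.32 Y205.91 F1331
G1 X77.52 Y132.76 F1331
G0 X23.13 Y66.51
M3 S925
G1 X199.78 Y108.38 F1331
G1 X95.58 Y201.82 F1331
G1 X131.72 Y72.29 F1331
G1 X184.02 Y101.56 F1331
G1 X241.22 Y135.71 F1331
M5
G0 X0.00 Y0.00

1 u = 1 mm; y_m = 220.77 − y.

[1] `<polygon>` regular polygon, #ff8800→cut S925 F1331: (194.10,205.47) → (229.90,170.87) → (230.75,121.10) → (196.15,85.30) → (146.38,84.45) → (110.58,119.05) → (109.73,168.82) → (144.33,204.62) → (194.10,205.47) (closed)

[2] `<path>` line segment, #ff8800→cut S925 F1331: (261.58,187.95) → (215.55,21.77)

[3] `<path>` open polyline, #ff8800→cut S925 F1331: (98.38,60.19) → (110.75,65.57) → (133.97,174.28) → (64.52,56.36) → (13.32,205.91) → (77.52,132.76)

[4] `<polyline>` open polyline, #ff8800→cut S925 F1331: (23.13,66.51) → (199.78,108.38) → (95.58,201.82) → (131.72,72.29) → (184.02,101.56) → (241.22,135.71)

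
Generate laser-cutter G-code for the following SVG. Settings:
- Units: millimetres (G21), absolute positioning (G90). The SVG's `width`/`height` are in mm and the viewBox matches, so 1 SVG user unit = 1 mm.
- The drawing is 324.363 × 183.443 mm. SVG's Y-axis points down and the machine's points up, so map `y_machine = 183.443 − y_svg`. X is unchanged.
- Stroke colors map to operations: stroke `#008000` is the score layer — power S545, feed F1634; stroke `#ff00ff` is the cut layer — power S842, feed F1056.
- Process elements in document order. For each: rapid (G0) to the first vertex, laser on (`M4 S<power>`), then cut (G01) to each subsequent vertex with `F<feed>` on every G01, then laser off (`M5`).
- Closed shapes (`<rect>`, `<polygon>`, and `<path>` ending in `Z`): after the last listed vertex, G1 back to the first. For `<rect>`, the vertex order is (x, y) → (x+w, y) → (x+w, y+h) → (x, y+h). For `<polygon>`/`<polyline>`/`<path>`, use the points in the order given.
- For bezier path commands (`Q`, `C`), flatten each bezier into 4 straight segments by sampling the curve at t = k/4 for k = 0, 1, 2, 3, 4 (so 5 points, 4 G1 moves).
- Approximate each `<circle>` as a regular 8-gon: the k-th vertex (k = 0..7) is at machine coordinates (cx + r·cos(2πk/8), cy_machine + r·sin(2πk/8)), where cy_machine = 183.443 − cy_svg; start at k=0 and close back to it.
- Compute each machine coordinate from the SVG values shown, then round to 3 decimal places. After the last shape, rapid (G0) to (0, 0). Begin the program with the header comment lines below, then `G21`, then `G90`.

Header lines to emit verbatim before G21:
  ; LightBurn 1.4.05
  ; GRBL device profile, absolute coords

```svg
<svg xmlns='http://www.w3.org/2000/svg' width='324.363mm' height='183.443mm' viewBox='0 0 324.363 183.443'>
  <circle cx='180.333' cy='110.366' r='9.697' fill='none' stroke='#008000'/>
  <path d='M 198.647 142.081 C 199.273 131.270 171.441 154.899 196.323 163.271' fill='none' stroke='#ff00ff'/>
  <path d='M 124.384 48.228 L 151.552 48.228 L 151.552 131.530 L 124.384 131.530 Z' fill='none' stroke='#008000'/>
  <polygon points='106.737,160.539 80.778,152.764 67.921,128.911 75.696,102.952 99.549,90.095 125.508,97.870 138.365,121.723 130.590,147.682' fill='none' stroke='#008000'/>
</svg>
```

; LightBurn 1.4.05
; GRBL device profile, absolute coords
G21
G90
G0 X190.030 Y73.077
M4 S545
G01 X187.190 Y79.934 F1634
G01 X180.333 Y82.774 F1634
G01 X173.476 Y79.934 F1634
G01 X170.636 Y73.077 F1634
G01 X173.476 Y66.220 F1634
G01 X180.333 Y63.380 F1634
G01 X187.190 Y66.220 F1634
G01 X190.030 Y73.077 F1634
M5
G0 X198.647 Y41.362
M4 S842
G01 X195.049 Y43.789 F1056
G01 X188.389 Y37.961 F1056
G01 X186.277 Y28.535 F1056
G01 X196.323 Y20.172 F1056
M5
G0 X124.384 Y135.215
M4 S545
G01 X151.552 Y135.215 F1634
G01 X151.552 Y51.913 F1634
G01 X124.384 Y51.913 F1634
G01 X124.384 Y135.215 F1634
M5
G0 X106.737 Y22.904
M4 S545
G01 X80.778 Y30.679 F1634
G01 X67.921 Y54.532 F1634
G01 X75.696 Y80.491 F1634
G01 X99.549 Y93.348 F1634
G01 X125.508 Y85.573 F1634
G01 X138.365 Y61.720 F1634
G01 X130.590 Y35.761 F1634
G01 X106.737 Y22.904 F1634
M5
G0 X0.000 Y0.000

1 u = 1 mm; y_m = 183.443 − y.

[1] `<circle>` circle, #008000→score S545 F1634: (190.030,73.077) → (187.190,79.934) → (180.333,82.774) → (173.476,79.934) → (170.636,73.077) → (173.476,66.220) → (180.333,63.380) → (187.190,66.220) → (190.030,73.077) (closed)

[2] `<path>` cubic bezier, #ff00ff→cut S842 F1056: (198.647,41.362) → (195.049,43.789) → (188.389,37.961) → (186.277,28.535) → (196.323,20.172)

[3] `<path>` rectangle, #008000→score S545 F1634: (124.384,135.215) → (151.552,135.215) → (151.552,51.913) → (124.384,51.913) → (124.384,135.215) (closed)

[4] `<polygon>` regular polygon, #008000→score S545 F1634: (106.737,22.904) → (80.778,30.679) → (67.921,54.532) → (75.696,80.491) → (99.549,93.348) → (125.508,85.573) → (138.365,61.720) → (130.590,35.761) → (106.737,22.904) (closed)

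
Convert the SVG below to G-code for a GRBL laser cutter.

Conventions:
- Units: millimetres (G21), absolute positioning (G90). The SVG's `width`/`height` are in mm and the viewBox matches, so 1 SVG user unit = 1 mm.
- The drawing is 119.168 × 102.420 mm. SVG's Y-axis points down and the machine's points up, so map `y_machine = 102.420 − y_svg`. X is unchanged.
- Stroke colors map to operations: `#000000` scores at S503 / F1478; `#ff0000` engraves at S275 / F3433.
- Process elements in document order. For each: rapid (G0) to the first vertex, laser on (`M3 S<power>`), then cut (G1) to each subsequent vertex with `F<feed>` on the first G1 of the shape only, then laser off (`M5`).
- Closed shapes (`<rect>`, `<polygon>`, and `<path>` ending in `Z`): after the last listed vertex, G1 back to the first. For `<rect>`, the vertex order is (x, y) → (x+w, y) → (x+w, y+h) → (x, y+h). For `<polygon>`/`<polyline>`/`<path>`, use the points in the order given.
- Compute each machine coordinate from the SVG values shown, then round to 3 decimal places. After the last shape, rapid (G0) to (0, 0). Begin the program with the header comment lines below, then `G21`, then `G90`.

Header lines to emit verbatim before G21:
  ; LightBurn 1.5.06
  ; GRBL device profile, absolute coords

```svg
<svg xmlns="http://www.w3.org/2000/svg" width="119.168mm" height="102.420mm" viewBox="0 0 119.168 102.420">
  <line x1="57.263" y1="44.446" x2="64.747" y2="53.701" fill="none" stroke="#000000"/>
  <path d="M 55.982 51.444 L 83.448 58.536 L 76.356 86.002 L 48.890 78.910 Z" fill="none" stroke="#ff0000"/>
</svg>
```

; LightBurn 1.5.06
; GRBL device profile, absolute coords
G21
G90
G0 X57.263 Y57.974
M3 S503
G1 X64.747 Y48.719 F1478
M5
G0 X55.982 Y50.976
M3 S275
G1 X83.448 Y43.884 F3433
G1 X76.356 Y16.418
G1 X48.890 Y23.510
G1 X55.982 Y50.976
M5
G0 X0.000 Y0.000

viewBox `0 0 119.168 102.420` with mm width/height → 1 unit = 1 mm. Flip: y_m = 102.420 − y_svg.

**Shape 1** — `<line>` line segment, stroke `#000000` → score (S503, F1478). Machine vertices: (57.263,57.974) → (64.747,48.719). Open path.

**Shape 2** — `<path>` regular polygon, stroke `#ff0000` → engrave (S275, F3433). Machine vertices: (55.982,50.976) → (83.448,43.884) → (76.356,16.418) → (48.890,23.510) → (55.982,50.976). Closed: final G1 returns to the first vertex.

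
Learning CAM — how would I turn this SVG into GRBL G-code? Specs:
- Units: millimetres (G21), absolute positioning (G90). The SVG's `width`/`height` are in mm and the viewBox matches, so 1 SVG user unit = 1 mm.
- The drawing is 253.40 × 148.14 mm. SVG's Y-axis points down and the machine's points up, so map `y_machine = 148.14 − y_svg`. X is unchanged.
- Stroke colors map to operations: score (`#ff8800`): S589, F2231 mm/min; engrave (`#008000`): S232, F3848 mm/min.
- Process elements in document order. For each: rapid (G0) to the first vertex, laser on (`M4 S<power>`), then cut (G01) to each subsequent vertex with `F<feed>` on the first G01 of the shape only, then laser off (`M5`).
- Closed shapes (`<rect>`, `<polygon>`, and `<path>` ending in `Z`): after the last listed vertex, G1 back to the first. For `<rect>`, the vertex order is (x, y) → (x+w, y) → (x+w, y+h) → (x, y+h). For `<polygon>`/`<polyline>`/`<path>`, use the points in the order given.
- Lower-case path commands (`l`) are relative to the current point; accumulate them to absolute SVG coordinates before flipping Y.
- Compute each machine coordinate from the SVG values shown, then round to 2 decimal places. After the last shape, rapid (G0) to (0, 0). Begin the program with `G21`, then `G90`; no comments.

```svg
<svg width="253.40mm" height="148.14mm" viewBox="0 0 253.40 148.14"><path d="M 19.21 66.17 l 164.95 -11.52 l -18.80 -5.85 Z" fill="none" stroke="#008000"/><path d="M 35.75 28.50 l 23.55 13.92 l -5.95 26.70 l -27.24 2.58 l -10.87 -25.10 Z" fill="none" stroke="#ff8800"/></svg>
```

1 u = 1 mm; y_m = 148.14 − y.

[1] `<path>` closed polygon, #008000→engrave S232 F3848: (19.21,81.97) → (184.16,93.49) → (165.36,99.34) → (19.21,81.97) (closed)

[2] `<path>` regular polygon, #ff8800→score S589 F2231: (35.75,119.64) → (59.30,105.72) → (53.35,79.02) → (26.11,76.44) → (15.24,101.54) → (35.75,119.64) (closed)

G21
G90
G0 X19.21 Y81.97
M4 S232
G01 X184.16 Y93.49 F3848
G01 X165.36 Y99.34
G01 X19.21 Y81.97
M5
G0 X35.75 Y119.64
M4 S589
G01 X59.30 Y105.72 F2231
G01 X53.35 Y79.02
G01 X26.11 Y76.44
G01 X15.24 Y101.54
G01 X35.75 Y119.64
M5
G0 X0.00 Y0.00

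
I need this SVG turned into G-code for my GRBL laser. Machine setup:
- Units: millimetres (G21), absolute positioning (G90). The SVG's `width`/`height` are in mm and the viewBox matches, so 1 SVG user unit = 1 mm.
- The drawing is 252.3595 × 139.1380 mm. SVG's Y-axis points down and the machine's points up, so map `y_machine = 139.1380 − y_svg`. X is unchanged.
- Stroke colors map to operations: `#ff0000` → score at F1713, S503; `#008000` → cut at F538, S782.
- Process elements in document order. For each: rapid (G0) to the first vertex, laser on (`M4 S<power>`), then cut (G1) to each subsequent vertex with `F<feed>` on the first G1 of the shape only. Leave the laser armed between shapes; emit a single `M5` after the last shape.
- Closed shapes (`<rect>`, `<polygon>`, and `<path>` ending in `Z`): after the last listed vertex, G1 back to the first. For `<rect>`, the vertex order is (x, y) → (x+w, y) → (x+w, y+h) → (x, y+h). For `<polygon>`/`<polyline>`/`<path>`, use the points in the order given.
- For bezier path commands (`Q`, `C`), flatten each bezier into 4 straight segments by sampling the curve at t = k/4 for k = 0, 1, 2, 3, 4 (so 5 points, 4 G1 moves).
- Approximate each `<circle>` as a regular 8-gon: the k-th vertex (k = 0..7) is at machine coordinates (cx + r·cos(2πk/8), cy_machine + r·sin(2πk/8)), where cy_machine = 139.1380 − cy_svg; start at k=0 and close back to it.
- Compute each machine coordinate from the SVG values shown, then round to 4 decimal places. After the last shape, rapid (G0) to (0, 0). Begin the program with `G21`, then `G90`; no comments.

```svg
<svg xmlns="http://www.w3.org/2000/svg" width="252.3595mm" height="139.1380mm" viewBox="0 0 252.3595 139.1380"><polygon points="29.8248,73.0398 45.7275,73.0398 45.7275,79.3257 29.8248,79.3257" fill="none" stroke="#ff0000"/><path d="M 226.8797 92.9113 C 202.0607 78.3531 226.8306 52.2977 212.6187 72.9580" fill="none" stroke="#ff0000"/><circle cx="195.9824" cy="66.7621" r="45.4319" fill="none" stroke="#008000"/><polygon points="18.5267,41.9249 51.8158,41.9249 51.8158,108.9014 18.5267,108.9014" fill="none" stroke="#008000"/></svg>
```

viewBox `0 0 252.3595 139.1380` with mm width/height → 1 unit = 1 mm. Flip: y_m = 139.1380 − y_svg.

**Shape 1** — `<polygon>` rectangle, stroke `#ff0000` → score (S503, F1713). Machine vertices: (29.8248,66.0982) → (45.7275,66.0982) → (45.7275,59.8123) → (29.8248,59.8123) → (29.8248,66.0982). Closed: final G1 returns to the first vertex.

**Shape 2** — `<path>` cubic bezier, stroke `#ff0000` → score (S503, F1713). Control points (SVG): P0=(226.8797,92.9113), P1=(202.0607,78.3531), P2=(226.8306,52.2977), P3=(212.6187,72.9580); sampled at t=k/4. Machine vertices: (226.8797,46.2267) → (216.1795,58.3915) → (215.7715,69.4103) → (217.3525,73.8256) → (212.6187,66.1800). Open path.

**Shape 3** — `<circle>` circle, stroke `#008000` → cut (S782, F538). Machine vertices: (241.4143,72.3759) → (228.1076,104.5011) → (195.9824,117.8078) → (163.8572,104.5011) → (150.5505,72.3759) → (163.8572,40.2507) → (195.9824,26.9440) → (228.1076,40.2507) → (241.4143,72.3759). Closed: final G1 returns to the first vertex.

**Shape 4** — `<polygon>` rectangle, stroke `#008000` → cut (S782, F538). Machine vertices: (18.5267,97.2131) → (51.8158,97.2131) → (51.8158,30.2366) → (18.5267,30.2366) → (18.5267,97.2131). Closed: final G1 returns to the first vertex.

G21
G90
G0 X29.8248 Y66.0982
M4 S503
G1 X45.7275 Y66.0982 F1713
G1 X45.7275 Y59.8123
G1 X29.8248 Y59.8123
G1 X29.8248 Y66.0982
G0 X226.8797 Y46.2267
M4 S503
G1 X216.1795 Y58.3915 F1713
G1 X215.7715 Y69.4103
G1 X217.3525 Y73.8256
G1 X212.6187 Y66.1800
G0 X241.4143 Y72.3759
M4 S782
G1 X228.1076 Y104.5011 F538
G1 X195.9824 Y117.8078
G1 X163.8572 Y104.5011
G1 X150.5505 Y72.3759
G1 X163.8572 Y40.2507
G1 X195.9824 Y26.9440
G1 X228.1076 Y40.2507
G1 X241.4143 Y72.3759
G0 X18.5267 Y97.2131
M4 S782
G1 X51.8158 Y97.2131 F538
G1 X51.8158 Y30.2366
G1 X18.5267 Y30.2366
G1 X18.5267 Y97.2131
M5
G0 X0.0000 Y0.0000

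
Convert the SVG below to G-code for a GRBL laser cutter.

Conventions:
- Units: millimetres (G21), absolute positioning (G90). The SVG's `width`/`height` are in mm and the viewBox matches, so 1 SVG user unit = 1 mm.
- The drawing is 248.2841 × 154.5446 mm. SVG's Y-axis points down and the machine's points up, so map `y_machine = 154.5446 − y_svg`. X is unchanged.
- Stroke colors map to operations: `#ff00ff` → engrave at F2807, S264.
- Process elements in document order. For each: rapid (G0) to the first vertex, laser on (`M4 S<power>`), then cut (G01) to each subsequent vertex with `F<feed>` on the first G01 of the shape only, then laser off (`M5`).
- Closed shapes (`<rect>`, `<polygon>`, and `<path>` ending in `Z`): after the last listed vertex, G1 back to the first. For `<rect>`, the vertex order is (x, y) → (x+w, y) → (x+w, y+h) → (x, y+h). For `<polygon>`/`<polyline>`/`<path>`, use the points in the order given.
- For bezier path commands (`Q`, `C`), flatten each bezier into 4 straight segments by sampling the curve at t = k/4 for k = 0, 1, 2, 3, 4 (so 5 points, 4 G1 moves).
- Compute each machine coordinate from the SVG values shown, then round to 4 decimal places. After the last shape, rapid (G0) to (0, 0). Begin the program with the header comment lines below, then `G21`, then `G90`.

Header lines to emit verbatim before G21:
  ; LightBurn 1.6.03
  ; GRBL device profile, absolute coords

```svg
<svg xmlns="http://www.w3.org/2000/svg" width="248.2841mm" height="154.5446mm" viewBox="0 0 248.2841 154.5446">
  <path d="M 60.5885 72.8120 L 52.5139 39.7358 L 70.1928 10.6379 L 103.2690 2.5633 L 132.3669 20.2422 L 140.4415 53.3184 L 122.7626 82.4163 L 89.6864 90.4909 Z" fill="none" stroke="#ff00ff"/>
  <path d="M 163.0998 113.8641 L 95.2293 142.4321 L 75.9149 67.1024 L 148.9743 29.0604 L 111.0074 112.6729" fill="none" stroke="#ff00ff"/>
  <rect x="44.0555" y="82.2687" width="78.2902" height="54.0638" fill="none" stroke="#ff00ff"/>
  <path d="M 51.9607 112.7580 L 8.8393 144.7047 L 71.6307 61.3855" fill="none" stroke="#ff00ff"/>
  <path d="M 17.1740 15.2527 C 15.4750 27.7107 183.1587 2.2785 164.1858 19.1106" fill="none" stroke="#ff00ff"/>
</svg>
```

; LightBurn 1.6.03
; GRBL device profile, absolute coords
G21
G90
G0 X60.5885 Y81.7326
M4 S264
G01 X52.5139 Y114.8088 F2807
G01 X70.1928 Y143.9067
G01 X103.2690 Y151.9813
G01 X132.3669 Y134.3024
G01 X140.4415 Y101.2262
G01 X122.7626 Y72.1283
G01 X89.6864 Y64.0537
G01 X60.5885 Y81.7326
M5
G0 X163.0998 Y40.6805
M4 S264
G01 X95.2293 Y12.1125 F2807
G01 X75.9149 Y87.4422
G01 X148.9743 Y125.4842
G01 X111.0074 Y41.8717
M5
G0 X44.0555 Y72.2759
M4 S264
G01 X122.3457 Y72.2759 F2807
G01 X122.3457 Y18.2121
G01 X44.0555 Y18.2121
G01 X44.0555 Y72.2759
M5
G0 X51.9607 Y41.7866
M4 S264
G01 X8.8393 Y9.8399 F2807
G01 X71.6307 Y93.1591
M5
G0 X17.1740 Y139.2919
M4 S264
G01 X42.0959 Y135.8004 F2807
G01 X97.1576 Y139.0032
G01 X148.9805 Y141.3859
G01 X164.1858 Y135.4340
M5
G0 X0.0000 Y0.0000

viewBox `0 0 248.2841 154.5446` with mm width/height → 1 unit = 1 mm. Flip: y_m = 154.5446 − y_svg.

**Shape 1** — `<path>` regular polygon, stroke `#ff00ff` → engrave (S264, F2807). Machine vertices: (60.5885,81.7326) → (52.5139,114.8088) → (70.1928,143.9067) → (103.2690,151.9813) → (132.3669,134.3024) → (140.4415,101.2262) → (122.7626,72.1283) → (89.6864,64.0537) → (60.5885,81.7326). Closed: final G1 returns to the first vertex.

**Shape 2** — `<path>` open polyline, stroke `#ff00ff` → engrave (S264, F2807). Machine vertices: (163.0998,40.6805) → (95.2293,12.1125) → (75.9149,87.4422) → (148.9743,125.4842) → (111.0074,41.8717). Open path.

**Shape 3** — `<rect>` rectangle, stroke `#ff00ff` → engrave (S264, F2807). Machine vertices: (44.0555,72.2759) → (122.3457,72.2759) → (122.3457,18.2121) → (44.0555,18.2121) → (44.0555,72.2759). Closed: final G1 returns to the first vertex.

**Shape 4** — `<path>` open polyline, stroke `#ff00ff` → engrave (S264, F2807). Machine vertices: (51.9607,41.7866) → (8.8393,9.8399) → (71.6307,93.1591). Open path.

**Shape 5** — `<path>` cubic bezier, stroke `#ff00ff` → engrave (S264, F2807). Control points (SVG): P0=(17.1740,15.2527), P1=(15.4750,27.7107), P2=(183.1587,2.2785), P3=(164.1858,19.1106); sampled at t=k/4. Machine vertices: (17.1740,139.2919) → (42.0959,135.8004) → (97.1576,139.0032) → (148.9805,141.3859) → (164.1858,135.4340). Open path.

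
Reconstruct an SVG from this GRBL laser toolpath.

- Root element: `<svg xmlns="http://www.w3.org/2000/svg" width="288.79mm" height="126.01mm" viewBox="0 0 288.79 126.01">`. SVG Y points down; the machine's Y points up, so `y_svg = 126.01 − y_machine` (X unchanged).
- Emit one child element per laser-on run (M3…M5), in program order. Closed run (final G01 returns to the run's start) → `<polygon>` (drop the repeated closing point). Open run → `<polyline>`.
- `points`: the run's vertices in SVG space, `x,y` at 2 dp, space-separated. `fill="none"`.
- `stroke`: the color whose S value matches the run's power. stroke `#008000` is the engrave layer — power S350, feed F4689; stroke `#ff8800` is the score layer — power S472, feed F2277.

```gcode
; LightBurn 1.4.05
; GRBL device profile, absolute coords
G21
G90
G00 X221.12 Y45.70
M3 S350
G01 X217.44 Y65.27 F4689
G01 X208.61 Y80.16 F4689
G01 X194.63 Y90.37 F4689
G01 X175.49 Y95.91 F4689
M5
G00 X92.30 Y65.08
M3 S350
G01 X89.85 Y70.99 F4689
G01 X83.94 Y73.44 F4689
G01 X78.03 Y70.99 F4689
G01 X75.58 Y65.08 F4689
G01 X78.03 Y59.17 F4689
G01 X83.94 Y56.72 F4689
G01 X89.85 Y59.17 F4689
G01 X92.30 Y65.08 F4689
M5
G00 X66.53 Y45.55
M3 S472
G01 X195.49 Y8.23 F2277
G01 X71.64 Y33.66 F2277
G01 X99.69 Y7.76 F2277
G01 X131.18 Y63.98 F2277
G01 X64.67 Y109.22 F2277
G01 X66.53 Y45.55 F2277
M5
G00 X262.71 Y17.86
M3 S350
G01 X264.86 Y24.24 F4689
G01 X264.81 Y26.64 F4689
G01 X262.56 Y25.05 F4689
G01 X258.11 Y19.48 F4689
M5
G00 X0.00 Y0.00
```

Each laser-on run becomes one SVG element. Flip Y back into SVG space with y_svg = 126.01 − y_machine.

Run 1: S350 ⇒ engrave layer `#008000`. The run is open, so emit a `<polyline>` with points (Y-flipped): 221.12,80.31 217.44,60.74 208.61,45.85 194.63,35.64 175.49,30.10.

Run 2: S350 ⇒ engrave layer `#008000`. The run returns to its start, so emit a `<polygon>` with points (Y-flipped): 92.30,60.93 89.85,55.02 83.94,52.57 78.03,55.02 75.58,60.93 78.03,66.84 83.94,69.29 89.85,66.84.

Run 3: S472 ⇒ score layer `#ff8800`. The run returns to its start, so emit a `<polygon>` with points (Y-flipped): 66.53,80.46 195.49,117.78 71.64,92.35 99.69,118.25 131.18,62.03 64.67,16.79.

Run 4: power S350 maps to stroke `#008000` (engrave). The run is open, so emit a `<polyline>` with points (Y-flipped): 262.71,108.15 264.86,101.77 264.81,99.37 262.56,100.96 258.11,106.53.

<svg xmlns="http://www.w3.org/2000/svg" width="288.79mm" height="126.01mm" viewBox="0 0 288.79 126.01">
  <polyline points="221.12,80.31 217.44,60.74 208.61,45.85 194.63,35.64 175.49,30.10" fill="none" stroke="#008000"/>
  <polygon points="92.30,60.93 89.85,55.02 83.94,52.57 78.03,55.02 75.58,60.93 78.03,66.84 83.94,69.29 89.85,66.84" fill="none" stroke="#008000"/>
  <polygon points="66.53,80.46 195.49,117.78 71.64,92.35 99.69,118.25 131.18,62.03 64.67,16.79" fill="none" stroke="#ff8800"/>
  <polyline points="262.71,108.15 264.86,101.77 264.81,99.37 262.56,100.96 258.11,106.53" fill="none" stroke="#008000"/>
</svg>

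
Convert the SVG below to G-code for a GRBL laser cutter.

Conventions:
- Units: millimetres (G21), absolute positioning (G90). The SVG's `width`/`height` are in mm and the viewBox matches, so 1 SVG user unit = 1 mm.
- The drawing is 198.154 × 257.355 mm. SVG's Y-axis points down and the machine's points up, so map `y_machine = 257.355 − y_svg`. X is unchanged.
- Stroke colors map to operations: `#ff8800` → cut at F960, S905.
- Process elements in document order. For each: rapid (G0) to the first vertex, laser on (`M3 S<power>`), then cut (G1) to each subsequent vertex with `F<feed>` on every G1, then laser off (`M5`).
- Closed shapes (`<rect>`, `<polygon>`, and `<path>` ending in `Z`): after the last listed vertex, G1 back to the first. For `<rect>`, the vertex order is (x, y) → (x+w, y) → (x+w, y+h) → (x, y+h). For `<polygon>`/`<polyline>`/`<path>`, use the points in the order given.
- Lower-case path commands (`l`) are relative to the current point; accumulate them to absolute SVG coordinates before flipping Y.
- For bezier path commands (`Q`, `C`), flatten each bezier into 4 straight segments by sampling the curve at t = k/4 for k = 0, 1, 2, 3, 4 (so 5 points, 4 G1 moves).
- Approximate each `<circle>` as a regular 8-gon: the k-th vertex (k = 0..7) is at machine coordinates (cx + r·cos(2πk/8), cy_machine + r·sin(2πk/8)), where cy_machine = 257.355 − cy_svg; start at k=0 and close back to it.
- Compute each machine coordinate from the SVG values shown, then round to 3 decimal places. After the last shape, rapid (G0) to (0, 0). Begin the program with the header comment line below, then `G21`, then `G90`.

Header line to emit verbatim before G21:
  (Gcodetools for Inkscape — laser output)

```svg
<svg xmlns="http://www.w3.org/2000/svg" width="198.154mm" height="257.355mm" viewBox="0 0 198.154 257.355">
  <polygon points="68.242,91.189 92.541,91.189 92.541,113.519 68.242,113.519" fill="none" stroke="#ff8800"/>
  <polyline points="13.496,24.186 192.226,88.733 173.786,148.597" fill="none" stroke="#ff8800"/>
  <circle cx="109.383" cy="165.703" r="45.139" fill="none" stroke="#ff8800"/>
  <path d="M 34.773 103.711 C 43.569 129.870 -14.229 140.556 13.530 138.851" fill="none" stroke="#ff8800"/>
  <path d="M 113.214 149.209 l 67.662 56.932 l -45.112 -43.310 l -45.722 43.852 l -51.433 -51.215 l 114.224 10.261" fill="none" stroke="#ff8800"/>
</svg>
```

(Gcodetools for Inkscape — laser output)
G21
G90
G0 X68.242 Y166.166
M3 S905
G1 X92.541 Y166.166 F960
G1 X92.541 Y143.836 F960
G1 X68.242 Y143.836 F960
G1 X68.242 Y166.166 F960
M5
G0 X13.496 Y233.169
M3 S905
G1 X192.226 Y168.622 F960
G1 X173.786 Y108.758 F960
M5
G0 X154.522 Y91.652
M3 S905
G1 X141.301 Y123.570 F960
G1 X109.383 Y136.791 F960
G1 X77.465 Y123.570 F960
G1 X64.244 Y91.652 F960
G1 X77.465 Y59.734 F960
G1 X109.383 Y46.513 F960
G1 X141.301 Y59.734 F960
G1 X154.522 Y91.652 F960
M5
G0 X34.773 Y153.644
M3 S905
G1 X31.261 Y136.878 F960
G1 X17.040 Y125.625 F960
G1 X6.375 Y119.597 F960
G1 X13.530 Y118.504 F960
M5
G0 X113.214 Y108.146
M3 S905
G1 X180.876 Y51.214 F960
G1 X135.764 Y94.524 F960
G1 X90.042 Y50.672 F960
G1 X38.609 Y101.887 F960
G1 X152.833 Y91.626 F960
M5
G0 X0.000 Y0.000

viewBox `0 0 198.154 257.355` with mm width/height → 1 unit = 1 mm. Flip: y_m = 257.355 − y_svg.

**Shape 1** — `<polygon>` rectangle, stroke `#ff8800` → cut (S905, F960). Machine vertices: (68.242,166.166) → (92.541,166.166) → (92.541,143.836) → (68.242,143.836) → (68.242,166.166). Closed: final G1 returns to the first vertex.

**Shape 2** — `<polyline>` open polyline, stroke `#ff8800` → cut (S905, F960). Machine vertices: (13.496,233.169) → (192.226,168.622) → (173.786,108.758). Open path.

**Shape 3** — `<circle>` circle, stroke `#ff8800` → cut (S905, F960). Machine vertices: (154.522,91.652) → (141.301,123.570) → (109.383,136.791) → (77.465,123.570) → (64.244,91.652) → (77.465,59.734) → (109.383,46.513) → (141.301,59.734) → (154.522,91.652). Closed: final G1 returns to the first vertex.

**Shape 4** — `<path>` cubic bezier, stroke `#ff8800` → cut (S905, F960). Control points (SVG): P0=(34.773,103.711), P1=(43.569,129.870), P2=(-14.229,140.556), P3=(13.530,138.851); sampled at t=k/4. Machine vertices: (34.773,153.644) → (31.261,136.878) → (17.040,125.625) → (6.375,119.597) → (13.530,118.504). Open path.

**Shape 5** — `<path>` open polyline, stroke `#ff8800` → cut (S905, F960). Machine vertices: (113.214,108.146) → (180.876,51.214) → (135.764,94.524) → (90.042,50.672) → (38.609,101.887) → (152.833,91.626). Open path.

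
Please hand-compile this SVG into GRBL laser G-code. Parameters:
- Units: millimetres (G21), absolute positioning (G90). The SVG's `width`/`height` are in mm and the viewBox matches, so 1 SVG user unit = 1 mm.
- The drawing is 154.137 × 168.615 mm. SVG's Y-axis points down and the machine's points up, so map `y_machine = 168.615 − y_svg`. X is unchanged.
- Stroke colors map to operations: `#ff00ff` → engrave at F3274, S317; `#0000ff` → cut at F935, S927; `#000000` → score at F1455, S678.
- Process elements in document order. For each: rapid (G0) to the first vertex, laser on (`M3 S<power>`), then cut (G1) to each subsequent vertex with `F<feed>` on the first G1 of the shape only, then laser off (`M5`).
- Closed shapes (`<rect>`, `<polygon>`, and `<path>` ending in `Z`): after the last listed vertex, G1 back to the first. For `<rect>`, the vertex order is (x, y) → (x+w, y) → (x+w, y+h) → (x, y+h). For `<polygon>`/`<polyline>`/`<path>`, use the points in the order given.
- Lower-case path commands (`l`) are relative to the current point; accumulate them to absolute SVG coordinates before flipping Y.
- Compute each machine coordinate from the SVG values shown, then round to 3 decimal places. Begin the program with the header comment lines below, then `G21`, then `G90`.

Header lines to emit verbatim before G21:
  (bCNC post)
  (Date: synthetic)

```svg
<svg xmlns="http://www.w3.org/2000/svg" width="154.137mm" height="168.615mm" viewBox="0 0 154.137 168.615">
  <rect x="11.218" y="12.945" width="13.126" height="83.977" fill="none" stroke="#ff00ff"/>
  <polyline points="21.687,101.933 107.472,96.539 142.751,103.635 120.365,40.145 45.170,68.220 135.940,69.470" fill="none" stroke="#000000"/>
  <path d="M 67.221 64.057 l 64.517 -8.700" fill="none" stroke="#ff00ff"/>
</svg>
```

(bCNC post)
(Date: synthetic)
G21
G90
G0 X11.218 Y155.670
M3 S317
G1 X24.344 Y155.670 F3274
G1 X24.344 Y71.693
G1 X11.218 Y71.693
G1 X11.218 Y155.670
M5
G0 X21.687 Y66.682
M3 S678
G1 X107.472 Y72.076 F1455
G1 X142.751 Y64.980
G1 X120.365 Y128.470
G1 X45.170 Y100.395
G1 X135.940 Y99.145
M5
G0 X67.221 Y104.558
M3 S317
G1 X131.738 Y113.258 F3274
M5

viewBox `0 0 154.137 168.615` with mm width/height → 1 unit = 1 mm. Flip: y_m = 168.615 − y_svg.

**Shape 1** — `<rect>` rectangle, stroke `#ff00ff` → engrave (S317, F3274). Machine vertices: (11.218,155.670) → (24.344,155.670) → (24.344,71.693) → (11.218,71.693) → (11.218,155.670). Closed: final G1 returns to the first vertex.

**Shape 2** — `<polyline>` open polyline, stroke `#000000` → score (S678, F1455). Machine vertices: (21.687,66.682) → (107.472,72.076) → (142.751,64.980) → (120.365,128.470) → (45.170,100.395) → (135.940,99.145). Open path.

**Shape 3** — `<path>` line segment, stroke `#ff00ff` → engrave (S317, F3274). Machine vertices: (67.221,104.558) → (131.738,113.258). Open path.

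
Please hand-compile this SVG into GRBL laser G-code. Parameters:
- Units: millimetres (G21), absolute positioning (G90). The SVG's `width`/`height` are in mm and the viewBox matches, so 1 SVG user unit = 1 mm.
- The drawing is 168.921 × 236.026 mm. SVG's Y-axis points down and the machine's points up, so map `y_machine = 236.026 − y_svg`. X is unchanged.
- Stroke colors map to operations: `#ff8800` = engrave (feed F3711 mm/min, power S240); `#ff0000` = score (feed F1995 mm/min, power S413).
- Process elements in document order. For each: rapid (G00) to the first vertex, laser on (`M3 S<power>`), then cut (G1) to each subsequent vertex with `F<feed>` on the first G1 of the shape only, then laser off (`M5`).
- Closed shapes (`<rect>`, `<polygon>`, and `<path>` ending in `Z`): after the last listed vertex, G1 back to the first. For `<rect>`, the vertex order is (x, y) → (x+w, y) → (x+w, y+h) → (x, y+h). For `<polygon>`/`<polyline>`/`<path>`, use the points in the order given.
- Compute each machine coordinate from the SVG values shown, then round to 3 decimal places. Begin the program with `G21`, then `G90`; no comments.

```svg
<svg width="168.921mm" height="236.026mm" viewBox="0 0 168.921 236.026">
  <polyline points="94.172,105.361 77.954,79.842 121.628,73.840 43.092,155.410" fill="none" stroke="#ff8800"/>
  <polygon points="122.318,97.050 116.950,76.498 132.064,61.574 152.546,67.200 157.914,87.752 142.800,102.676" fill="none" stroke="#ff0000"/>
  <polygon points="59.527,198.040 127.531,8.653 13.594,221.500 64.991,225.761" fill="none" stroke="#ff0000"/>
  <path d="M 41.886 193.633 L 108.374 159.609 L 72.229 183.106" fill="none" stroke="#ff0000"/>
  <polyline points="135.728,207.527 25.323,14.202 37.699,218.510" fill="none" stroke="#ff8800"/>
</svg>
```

G21
G90
G00 X94.172 Y130.665
M3 S240
G1 X77.954 Y156.184 F3711
G1 X121.628 Y162.186
G1 X43.092 Y80.616
M5
G00 X122.318 Y138.976
M3 S413
G1 X116.950 Y159.528 F1995
G1 X132.064 Y174.452
G1 X152.546 Y168.826
G1 X157.914 Y148.274
G1 X142.800 Y133.350
G1 X122.318 Y138.976
M5
G00 X59.527 Y37.986
M3 S413
G1 X127.531 Y227.373 F1995
G1 X13.594 Y14.526
G1 X64.991 Y10.265
G1 X59.527 Y37.986
M5
G00 X41.886 Y42.393
M3 S413
G1 X108.374 Y76.417 F1995
G1 X72.229 Y52.920
M5
G00 X135.728 Y28.499
M3 S240
G1 X25.323 Y221.824 F3711
G1 X37.699 Y17.516
M5

viewBox `0 0 168.921 236.026` with mm width/height → 1 unit = 1 mm. Flip: y_m = 236.026 − y_svg.

**Shape 1** — `<polyline>` open polyline, stroke `#ff8800` → engrave (S240, F3711). Machine vertices: (94.172,130.665) → (77.954,156.184) → (121.628,162.186) → (43.092,80.616). Open path.

**Shape 2** — `<polygon>` regular polygon, stroke `#ff0000` → score (S413, F1995). Machine vertices: (122.318,138.976) → (116.950,159.528) → (132.064,174.452) → (152.546,168.826) → (157.914,148.274) → (142.800,133.350) → (122.318,138.976). Closed: final G1 returns to the first vertex.

**Shape 3** — `<polygon>` closed polygon, stroke `#ff0000` → score (S413, F1995). Machine vertices: (59.527,37.986) → (127.531,227.373) → (13.594,14.526) → (64.991,10.265) → (59.527,37.986). Closed: final G1 returns to the first vertex.

**Shape 4** — `<path>` open polyline, stroke `#ff0000` → score (S413, F1995). Machine vertices: (41.886,42.393) → (108.374,76.417) → (72.229,52.920). Open path.

**Shape 5** — `<polyline>` open polyline, stroke `#ff8800` → engrave (S240, F3711). Machine vertices: (135.728,28.499) → (25.323,221.824) → (37.699,17.516). Open path.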